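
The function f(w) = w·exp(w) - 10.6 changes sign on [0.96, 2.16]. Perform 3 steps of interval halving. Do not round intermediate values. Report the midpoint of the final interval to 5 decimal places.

1.78500

f(0.960000) = -8.092771, f(2.160000) = 8.129657 (opposite signs)
step 1: m = 1.560000, f(m) = -3.176239 < 0 → root in [1.560000, 2.160000]
step 2: m = 1.860000, f(m) = 1.348150 > 0 → root in [1.560000, 1.860000]
step 3: m = 1.710000, f(m) = -1.145476 < 0 → root in [1.710000, 1.860000]
Midpoint of [1.710000, 1.860000] = 1.785000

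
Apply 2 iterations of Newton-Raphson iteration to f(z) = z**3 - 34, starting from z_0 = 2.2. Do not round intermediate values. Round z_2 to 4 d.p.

f'(z) = 3z**2
z_0 = 2.200000: f = -23.352000, f' = 14.520000 → z_1 = 2.200000 - (-23.352000)/(14.520000) = 3.808264
z_1 = 3.808264: f = 21.230796, f' = 43.508635 → z_2 = 3.808264 - (21.230796)/(43.508635) = 3.320297

3.3203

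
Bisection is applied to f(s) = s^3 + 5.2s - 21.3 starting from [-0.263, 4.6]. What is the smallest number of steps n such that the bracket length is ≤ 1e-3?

13

Initial width b − a = 4.6 − -0.263 = 4.863000.
After n steps the width is (b−a)/2^n; need (b−a)/2^n ≤ 1e-3.
So n ≥ log₂(4.863000/1e-3) = log₂(4863.0000) ≈ 12.2476.
Hence n = 13.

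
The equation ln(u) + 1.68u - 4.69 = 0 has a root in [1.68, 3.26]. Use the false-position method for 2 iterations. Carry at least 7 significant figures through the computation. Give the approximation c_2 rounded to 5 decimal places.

2.29757

f(1.680000) = -1.348806, f(3.260000) = 1.968527
step 1: c = 2.322418, f(c) = 0.054271 > 0 → new bracket [1.680000, 2.322418]
step 2: c = 2.297569, f(c) = 0.001768 > 0 → new bracket [1.680000, 2.297569]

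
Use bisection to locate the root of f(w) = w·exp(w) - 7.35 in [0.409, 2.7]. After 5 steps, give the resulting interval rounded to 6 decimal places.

f(0.409000) = -6.734328, f(2.700000) = 32.825276 (opposite signs)
step 1: m = 1.554500, f(m) = 0.007013 > 0 → root in [0.409000, 1.554500]
step 2: m = 0.981750, f(m) = -4.729588 < 0 → root in [0.981750, 1.554500]
step 3: m = 1.268125, f(m) = -2.842853 < 0 → root in [1.268125, 1.554500]
step 4: m = 1.411312, f(m) = -1.561735 < 0 → root in [1.411312, 1.554500]
step 5: m = 1.482906, f(m) = -0.816714 < 0 → root in [1.482906, 1.554500]

[1.482906, 1.554500]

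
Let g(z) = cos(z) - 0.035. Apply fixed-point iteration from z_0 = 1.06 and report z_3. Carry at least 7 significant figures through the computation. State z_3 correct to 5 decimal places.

0.61459

z_1 = g(1.060000) = 0.453872
z_2 = g(0.453872) = 0.863756
z_3 = g(0.863756) = 0.614586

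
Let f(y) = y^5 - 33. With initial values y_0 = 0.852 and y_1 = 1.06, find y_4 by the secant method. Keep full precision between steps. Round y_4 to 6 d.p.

1.070776

Secant update: y_(k+1) = y_k − f(y_k)·(y_k − y_(k-1))/(f(y_k) − f(y_(k-1))).
f(y_0) = -32.551050, f(y_1) = -31.661774
y_2 = 1.060000 - (-31.661774)·(1.060000 - 0.852000)/(-31.661774 - (-32.551050)) = 8.465634; f(y_2) = 43447.780370
y_3 = 8.465634 - (43447.780370)·(8.465634 - 1.060000)/(43447.780370 - (-31.661774)) = 1.065393; f(y_3) = -31.627385
y_4 = 1.065393 - (-31.627385)·(1.065393 - 8.465634)/(-31.627385 - (43447.780370)) = 1.070776; f(y_4) = -31.592356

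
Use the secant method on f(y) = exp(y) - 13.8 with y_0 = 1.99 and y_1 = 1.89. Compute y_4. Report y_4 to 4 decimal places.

2.6082

f(y_0) = -6.484466, f(y_1) = -7.180631
y_2 = 1.890000 - (-7.180631)·(1.890000 - 1.990000)/(-7.180631 - (-6.484466)) = 2.921455; f(y_2) = 4.768289
y_3 = 2.921455 - (4.768289)·(2.921455 - 1.890000)/(4.768289 - (-7.180631)) = 2.509847; f(y_3) = -1.496955
y_4 = 2.509847 - (-1.496955)·(2.509847 - 2.921455)/(-1.496955 - (4.768289)) = 2.608192; f(y_4) = -0.225508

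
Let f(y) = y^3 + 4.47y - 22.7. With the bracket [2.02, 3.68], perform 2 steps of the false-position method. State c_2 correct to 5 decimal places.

f(2.020000) = -5.428192, f(3.680000) = 43.585632
step 1: c = 2.203842, f(c) = -2.144943 < 0 → new bracket [2.203842, 3.680000]
step 2: c = 2.273080, f(c) = -0.794580 < 0 → new bracket [2.273080, 3.680000]

2.27308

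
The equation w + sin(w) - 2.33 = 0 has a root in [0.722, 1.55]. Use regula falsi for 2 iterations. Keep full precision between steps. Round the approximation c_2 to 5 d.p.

1.36133

f(0.722000) = -0.947113, f(1.550000) = 0.219784
step 1: c = 1.394047, f(c) = 0.048468 > 0 → new bracket [0.722000, 1.394047]
step 2: c = 1.361330, f(c) = 0.009472 > 0 → new bracket [0.722000, 1.361330]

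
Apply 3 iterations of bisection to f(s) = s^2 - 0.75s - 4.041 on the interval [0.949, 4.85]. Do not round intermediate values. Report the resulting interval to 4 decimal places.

f(0.949000) = -3.852149, f(4.850000) = 15.844000 (opposite signs)
step 1: m = 2.899500, f(m) = 2.191475 > 0 → root in [0.949000, 2.899500]
step 2: m = 1.924250, f(m) = -1.781449 < 0 → root in [1.924250, 2.899500]
step 3: m = 2.411875, f(m) = -0.032765 < 0 → root in [2.411875, 2.899500]

[2.4119, 2.8995]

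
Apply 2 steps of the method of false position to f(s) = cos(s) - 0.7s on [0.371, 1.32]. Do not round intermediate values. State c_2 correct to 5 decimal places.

0.89081

f(0.371000) = 0.672265, f(1.320000) = -0.675825
step 1: c = 0.844247, f(c) = 0.073321 > 0 → new bracket [0.844247, 1.320000]
step 2: c = 0.890811, f(c) = 0.005215 > 0 → new bracket [0.890811, 1.320000]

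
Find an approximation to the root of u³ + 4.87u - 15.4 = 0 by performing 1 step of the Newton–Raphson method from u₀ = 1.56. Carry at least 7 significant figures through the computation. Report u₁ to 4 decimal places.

f'(u) = 3u² + 4.87
u_0 = 1.560000: f = -4.006384, f' = 12.170800 → u_1 = 1.560000 - (-4.006384)/(12.170800) = 1.889180

1.8892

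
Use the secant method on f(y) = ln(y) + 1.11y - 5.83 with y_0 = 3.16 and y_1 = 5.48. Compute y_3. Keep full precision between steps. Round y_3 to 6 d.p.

f(y_0) = -1.171828, f(y_1) = 1.953905
y_2 = 5.480000 - (1.953905)·(5.480000 - 3.160000)/(1.953905 - (-1.171828)) = 4.029761; f(y_2) = 0.036742
y_3 = 4.029761 - (0.036742)·(4.029761 - 5.480000)/(0.036742 - (1.953905)) = 4.001968; f(y_3) = -0.001030

4.001968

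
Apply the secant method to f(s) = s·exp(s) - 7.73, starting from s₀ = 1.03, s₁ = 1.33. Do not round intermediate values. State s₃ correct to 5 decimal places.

f(s_0) = -4.844902, f(s_1) = -2.701212
s_2 = 1.330000 - (-2.701212)·(1.330000 - 1.030000)/(-2.701212 - (-4.844902)) = 1.708023; f(s_2) = 1.694939
s_3 = 1.708023 - (1.694939)·(1.708023 - 1.330000)/(1.694939 - (-2.701212)) = 1.562276; f(s_3) = -0.278469

1.56228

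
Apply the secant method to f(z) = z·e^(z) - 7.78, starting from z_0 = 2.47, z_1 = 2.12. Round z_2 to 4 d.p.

1.8203

f(z_0) = 21.421444, f(z_1) = 9.882011
z_2 = 2.120000 - (9.882011)·(2.120000 - 2.470000)/(9.882011 - (21.421444)) = 1.820271; f(z_2) = 3.457498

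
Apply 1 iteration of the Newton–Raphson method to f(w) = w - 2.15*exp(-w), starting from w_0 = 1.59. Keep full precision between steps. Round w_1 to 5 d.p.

0.78944

f'(w) = 1 + 2.15*exp(-w)
w_0 = 1.590000: f = 1.151560, f' = 1.438440 → w_1 = 1.590000 - (1.151560)/(1.438440) = 0.789438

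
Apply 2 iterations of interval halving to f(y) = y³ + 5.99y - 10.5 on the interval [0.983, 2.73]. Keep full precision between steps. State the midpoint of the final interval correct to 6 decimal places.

1.201375

f(0.983000) = -3.661968, f(2.730000) = 26.199117 (opposite signs)
step 1: m = 1.856500, f(m) = 7.019034 > 0 → root in [0.983000, 1.856500]
step 2: m = 1.419750, f(m) = 0.866078 > 0 → root in [0.983000, 1.419750]
Midpoint of [0.983000, 1.419750] = 1.201375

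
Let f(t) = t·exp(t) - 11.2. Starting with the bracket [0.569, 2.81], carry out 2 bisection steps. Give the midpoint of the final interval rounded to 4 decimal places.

f(0.569000) = -10.194862, f(2.810000) = 35.473870 (opposite signs)
step 1: m = 1.689500, f(m) = -2.048364 < 0 → root in [1.689500, 2.810000]
step 2: m = 2.249750, f(m) = 10.139698 > 0 → root in [1.689500, 2.249750]
Midpoint of [1.689500, 2.249750] = 1.969625

1.9696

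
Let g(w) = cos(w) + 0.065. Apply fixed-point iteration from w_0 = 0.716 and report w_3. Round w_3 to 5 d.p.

0.79830

w_1 = g(0.716000) = 0.819437
w_2 = g(0.819437) = 0.747633
w_3 = g(0.747633) = 0.798301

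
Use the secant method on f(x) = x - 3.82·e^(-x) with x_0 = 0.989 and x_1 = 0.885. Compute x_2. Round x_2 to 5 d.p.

f(x_0) = -0.431843, f(x_1) = -0.691568
x_2 = 0.885000 - (-0.691568)·(0.885000 - 0.989000)/(-0.691568 - (-0.431843)) = 1.161920; f(x_2) = -0.033300

1.16192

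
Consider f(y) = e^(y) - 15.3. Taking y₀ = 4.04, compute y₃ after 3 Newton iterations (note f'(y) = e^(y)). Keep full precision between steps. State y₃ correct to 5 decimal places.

Newton update: y ← y − f(y)/f'(y).
y_0 = 4.040000: f = 41.526343, f' = 56.826343 → y_1 = 4.040000 - (41.526343)/(56.826343) = 3.309241
y_1 = 3.309241: f = 12.064357, f' = 27.364357 → y_2 = 3.309241 - (12.064357)/(27.364357) = 2.868363
y_2 = 2.868363: f = 2.308167, f' = 17.608167 → y_3 = 2.868363 - (2.308167)/(17.608167) = 2.737278

2.73728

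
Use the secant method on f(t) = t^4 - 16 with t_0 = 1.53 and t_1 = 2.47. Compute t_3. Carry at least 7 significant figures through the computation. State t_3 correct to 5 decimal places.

1.95148

f(t_0) = -10.520187, f(t_1) = 21.220981
t_2 = 2.470000 - (21.220981)·(2.470000 - 1.530000)/(21.220981 - (-10.520187)) = 1.841550; f(t_2) = -4.499029
t_3 = 1.841550 - (-4.499029)·(1.841550 - 2.470000)/(-4.499029 - (21.220981)) = 1.951481; f(t_3) = -1.497020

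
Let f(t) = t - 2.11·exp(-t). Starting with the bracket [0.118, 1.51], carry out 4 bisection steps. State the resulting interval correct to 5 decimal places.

[0.81400, 0.90100]

f(0.118000) = -1.757149, f(1.510000) = 1.043880 (opposite signs)
step 1: m = 0.814000, f(m) = -0.120903 < 0 → root in [0.814000, 1.510000]
step 2: m = 1.162000, f(m) = 0.501866 > 0 → root in [0.814000, 1.162000]
step 3: m = 0.988000, f(m) = 0.202404 > 0 → root in [0.814000, 0.988000]
step 4: m = 0.901000, f(m) = 0.043995 > 0 → root in [0.814000, 0.901000]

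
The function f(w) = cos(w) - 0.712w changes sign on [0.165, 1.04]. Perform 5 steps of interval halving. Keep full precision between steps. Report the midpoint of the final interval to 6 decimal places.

f(0.165000) = 0.868938, f(1.040000) = -0.234260 (opposite signs)
step 1: m = 0.602500, f(m) = 0.394941 > 0 → root in [0.602500, 1.040000]
step 2: m = 0.821250, f(m) = 0.096577 > 0 → root in [0.821250, 1.040000]
step 3: m = 0.930625, f(m) = -0.065272 < 0 → root in [0.821250, 0.930625]
step 4: m = 0.875938, f(m) = 0.016610 > 0 → root in [0.875938, 0.930625]
step 5: m = 0.903281, f(m) = -0.024100 < 0 → root in [0.875938, 0.903281]
Midpoint of [0.875938, 0.903281] = 0.889609

0.889609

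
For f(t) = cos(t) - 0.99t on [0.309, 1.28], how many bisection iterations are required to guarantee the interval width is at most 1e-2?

7

Initial width b − a = 1.28 − 0.309 = 0.971000.
After n steps the width is (b−a)/2^n; need (b−a)/2^n ≤ 1e-2.
So n ≥ log₂(0.971000/1e-2) = log₂(97.1000) ≈ 6.6014.
Hence n = 7.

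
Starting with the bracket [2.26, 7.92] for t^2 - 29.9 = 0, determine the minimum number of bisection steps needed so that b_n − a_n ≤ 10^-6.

23

Initial width b − a = 7.92 − 2.26 = 5.660000.
After n steps the width is (b−a)/2^n; need (b−a)/2^n ≤ 10^-6.
So n ≥ log₂(5.660000/10^-6) = log₂(5660000.0000) ≈ 22.4324.
Hence n = 23.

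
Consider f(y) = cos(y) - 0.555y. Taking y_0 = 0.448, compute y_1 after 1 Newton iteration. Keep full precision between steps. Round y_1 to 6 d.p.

Newton update: y ← y − f(y)/f'(y).
f'(y) = -sin(y) - 0.555
y_0 = 0.448000: f = 0.652675, f' = -0.988164 → y_1 = 0.448000 - (0.652675)/(-0.988164) = 1.108493

1.108493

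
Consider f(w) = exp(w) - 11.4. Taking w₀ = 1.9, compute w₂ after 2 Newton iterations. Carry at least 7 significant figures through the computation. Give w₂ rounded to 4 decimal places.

2.4475

f'(w) = exp(w)
w_0 = 1.900000: f = -4.714106, f' = 6.685894 → w_1 = 1.900000 - (-4.714106)/(6.685894) = 2.605082
w_1 = 2.605082: f = 2.132338, f' = 13.532338 → w_2 = 2.605082 - (2.132338)/(13.532338) = 2.447509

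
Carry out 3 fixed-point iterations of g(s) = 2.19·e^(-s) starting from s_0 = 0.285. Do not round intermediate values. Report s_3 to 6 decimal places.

s_1 = g(0.285000) = 1.646911
s_2 = g(1.646911) = 0.421890
s_3 = g(0.421890) = 1.436215

1.436215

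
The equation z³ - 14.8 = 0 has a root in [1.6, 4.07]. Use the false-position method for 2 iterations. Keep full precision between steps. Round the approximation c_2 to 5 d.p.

2.24590

f(1.600000) = -10.704000, f(4.070000) = 52.619143
step 1: c = 2.017523, f(c) = -6.587874 < 0 → new bracket [2.017523, 4.070000]
step 2: c = 2.245899, f(c) = -3.471543 < 0 → new bracket [2.245899, 4.070000]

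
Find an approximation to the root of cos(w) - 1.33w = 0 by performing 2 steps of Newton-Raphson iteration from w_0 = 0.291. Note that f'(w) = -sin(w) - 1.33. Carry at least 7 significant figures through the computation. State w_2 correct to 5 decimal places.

w_0 = 0.291000: f = 0.570927, f' = -1.616910 → w_1 = 0.291000 - (0.570927)/(-1.616910) = 0.644098
w_1 = 0.644098: f = -0.057008, f' = -1.930477 → w_2 = 0.644098 - (-0.057008)/(-1.930477) = 0.614567

0.61457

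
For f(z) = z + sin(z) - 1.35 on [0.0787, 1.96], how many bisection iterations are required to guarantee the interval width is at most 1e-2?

Initial width b − a = 1.96 − 0.0787 = 1.881300.
After n steps the width is (b−a)/2^n; need (b−a)/2^n ≤ 1e-2.
So n ≥ log₂(1.881300/1e-2) = log₂(188.1300) ≈ 7.5556.
Hence n = 8.

8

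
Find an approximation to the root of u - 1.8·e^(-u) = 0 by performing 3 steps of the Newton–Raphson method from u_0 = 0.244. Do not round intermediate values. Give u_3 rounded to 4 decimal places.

0.8049

Newton update: u ← u − f(u)/f'(u).
f'(u) = 1 + 1.8·e^(-u)
u_0 = 0.244000: f = -1.166278, f' = 2.410278 → u_1 = 0.244000 - (-1.166278)/(2.410278) = 0.727877
u_1 = 0.727877: f = -0.141403, f' = 1.869280 → u_2 = 0.727877 - (-0.141403)/(1.869280) = 0.803523
u_2 = 0.803523: f = -0.002426, f' = 1.805948 → u_3 = 0.803523 - (-0.002426)/(1.805948) = 0.804866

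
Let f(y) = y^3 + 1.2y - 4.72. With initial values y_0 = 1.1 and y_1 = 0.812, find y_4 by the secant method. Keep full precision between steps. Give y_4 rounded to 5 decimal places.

f(y_0) = -2.069000, f(y_1) = -3.210213
y_2 = 0.812000 - (-3.210213)·(0.812000 - 1.100000)/(-3.210213 - (-2.069000)) = 1.622139; f(y_2) = 1.494961
y_3 = 1.622139 - (1.494961)·(1.622139 - 0.812000)/(1.494961 - (-3.210213)) = 1.364736; f(y_3) = -0.540489
y_4 = 1.364736 - (-0.540489)·(1.364736 - 1.622139)/(-0.540489 - (1.494961)) = 1.433086; f(y_4) = -0.057114

1.43309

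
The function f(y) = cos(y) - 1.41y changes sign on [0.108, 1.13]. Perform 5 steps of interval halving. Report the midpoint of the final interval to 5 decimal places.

0.60303

f(0.108000) = 0.841894, f(1.130000) = -1.166640 (opposite signs)
step 1: m = 0.619000, f(m) = -0.058331 < 0 → root in [0.108000, 0.619000]
step 2: m = 0.363500, f(m) = 0.422123 > 0 → root in [0.363500, 0.619000]
step 3: m = 0.491250, f(m) = 0.189081 > 0 → root in [0.491250, 0.619000]
step 4: m = 0.555125, f(m) = 0.067108 > 0 → root in [0.555125, 0.619000]
step 5: m = 0.587063, f(m) = 0.004813 > 0 → root in [0.587063, 0.619000]
Midpoint of [0.587063, 0.619000] = 0.603031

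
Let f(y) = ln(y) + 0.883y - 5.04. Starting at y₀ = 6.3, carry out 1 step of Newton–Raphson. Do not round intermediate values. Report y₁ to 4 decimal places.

f'(y) = 1/y + 0.883
y_0 = 6.300000: f = 2.363450, f' = 1.041730 → y_1 = 6.300000 - (2.363450)/(1.041730) = 4.031227

4.0312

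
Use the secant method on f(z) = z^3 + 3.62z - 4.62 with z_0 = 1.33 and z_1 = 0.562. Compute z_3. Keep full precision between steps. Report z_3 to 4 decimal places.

1.0133

Secant update: z_(k+1) = z_k − f(z_k)·(z_k − z_(k-1))/(f(z_k) − f(z_(k-1))).
f(z_0) = 2.547237, f(z_1) = -2.408056
z_2 = 0.562000 - (-2.408056)·(0.562000 - 1.330000)/(-2.408056 - (2.547237)) = 0.935214; f(z_2) = -0.416561
z_3 = 0.935214 - (-0.416561)·(0.935214 - 0.562000)/(-0.416561 - (-2.408056)) = 1.013280; f(z_3) = 0.088443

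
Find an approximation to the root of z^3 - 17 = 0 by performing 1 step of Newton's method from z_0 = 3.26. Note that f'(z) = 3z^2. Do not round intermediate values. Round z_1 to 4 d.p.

2.7065

Newton update: z ← z − f(z)/f'(z).
z_0 = 3.260000: f = 17.645976, f' = 31.882800 → z_1 = 3.260000 - (17.645976)/(31.882800) = 2.706536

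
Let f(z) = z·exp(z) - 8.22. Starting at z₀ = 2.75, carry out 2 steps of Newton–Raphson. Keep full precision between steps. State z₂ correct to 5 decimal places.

1.77483

Newton update: z ← z − f(z)/f'(z).
f'(z) = (z + 1)·exp(z)
z_0 = 2.750000: f = 34.797238, f' = 58.659870 → z_1 = 2.750000 - (34.797238)/(58.659870) = 2.156797
z_1 = 2.156797: f = 10.422065, f' = 27.285469 → z_2 = 2.156797 - (10.422065)/(27.285469) = 1.774833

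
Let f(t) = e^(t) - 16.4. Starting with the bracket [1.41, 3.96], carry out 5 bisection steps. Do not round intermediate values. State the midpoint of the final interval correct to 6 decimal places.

2.804531

f(1.410000) = -12.304045, f(3.960000) = 36.057326 (opposite signs)
step 1: m = 2.685000, f(m) = -1.741799 < 0 → root in [2.685000, 3.960000]
step 2: m = 3.322500, f(m) = 11.329588 > 0 → root in [2.685000, 3.322500]
step 3: m = 3.003750, f(m) = 3.760999 > 0 → root in [2.685000, 3.003750]
step 4: m = 2.844375, f(m) = 0.790811 > 0 → root in [2.685000, 2.844375]
step 5: m = 2.764687, f(m) = -0.525921 < 0 → root in [2.764687, 2.844375]
Midpoint of [2.764687, 2.844375] = 2.804531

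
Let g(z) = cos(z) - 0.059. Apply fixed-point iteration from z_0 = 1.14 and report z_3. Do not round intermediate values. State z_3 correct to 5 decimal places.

0.58016

z_1 = g(1.140000) = 0.358595
z_2 = g(0.358595) = 0.877391
z_3 = g(0.877391) = 0.580160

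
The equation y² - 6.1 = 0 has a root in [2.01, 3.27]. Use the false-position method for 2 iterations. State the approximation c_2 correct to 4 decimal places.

False-position update: c = (a·f(b) − b·f(a))/(f(b) − f(a)); replace the endpoint whose sign matches f(c).
f(2.010000) = -2.059900, f(3.270000) = 4.592900
step 1: c = 2.400133, f(c) = -0.339364 < 0 → new bracket [2.400133, 3.270000]
step 2: c = 2.459984, f(c) = -0.048480 < 0 → new bracket [2.459984, 3.270000]

2.4600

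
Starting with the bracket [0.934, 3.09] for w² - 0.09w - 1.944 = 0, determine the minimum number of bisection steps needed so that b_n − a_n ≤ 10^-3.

12

Initial width b − a = 3.09 − 0.934 = 2.156000.
After n steps the width is (b−a)/2^n; need (b−a)/2^n ≤ 10^-3.
So n ≥ log₂(2.156000/10^-3) = log₂(2156.0000) ≈ 11.0741.
Hence n = 12.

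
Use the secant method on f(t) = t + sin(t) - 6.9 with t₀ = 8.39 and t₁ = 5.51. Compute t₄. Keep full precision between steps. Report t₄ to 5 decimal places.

6.59400

f(t_0) = 2.349749, f(t_1) = -2.088418
t_2 = 5.510000 - (-2.088418)·(5.510000 - 8.390000)/(-2.088418 - (2.349749)) = 6.865209; f(t_2) = 0.514925
t_3 = 6.865209 - (0.514925)·(6.865209 - 5.510000)/(0.514925 - (-2.088418)) = 6.597157; f(t_3) = 0.005996
t_4 = 6.597157 - (0.005996)·(6.597157 - 6.865209)/(0.005996 - (0.514925)) = 6.593999; f(t_4) = -0.000167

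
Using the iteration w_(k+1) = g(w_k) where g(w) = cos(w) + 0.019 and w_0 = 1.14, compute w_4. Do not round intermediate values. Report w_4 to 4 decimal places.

0.8325

w_1 = g(1.140000) = 0.436595
w_2 = g(0.436595) = 0.925197
w_3 = g(0.925197) = 0.620677
w_4 = g(0.620677) = 0.832485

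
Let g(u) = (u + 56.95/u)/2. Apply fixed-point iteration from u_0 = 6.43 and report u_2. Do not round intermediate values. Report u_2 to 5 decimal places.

7.54714

u_1 = g(6.430000) = 7.643460
u_2 = g(7.643460) = 7.547137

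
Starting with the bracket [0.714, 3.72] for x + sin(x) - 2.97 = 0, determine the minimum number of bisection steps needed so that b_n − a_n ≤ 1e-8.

Initial width b − a = 3.72 − 0.714 = 3.006000.
After n steps the width is (b−a)/2^n; need (b−a)/2^n ≤ 1e-8.
So n ≥ log₂(3.006000/1e-8) = log₂(300600000.0000) ≈ 28.1633.
Hence n = 29.

29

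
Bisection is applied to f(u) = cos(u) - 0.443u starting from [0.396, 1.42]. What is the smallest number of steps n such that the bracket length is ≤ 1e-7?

Initial width b − a = 1.42 − 0.396 = 1.024000.
After n steps the width is (b−a)/2^n; need (b−a)/2^n ≤ 1e-7.
So n ≥ log₂(1.024000/1e-7) = log₂(10240000.0000) ≈ 23.2877.
Hence n = 24.

24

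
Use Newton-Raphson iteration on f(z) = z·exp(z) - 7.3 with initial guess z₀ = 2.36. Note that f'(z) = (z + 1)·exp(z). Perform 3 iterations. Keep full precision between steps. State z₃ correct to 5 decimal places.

1.55205

z_0 = 2.360000: f = 17.694645, f' = 35.585597 → z_1 = 2.360000 - (17.694645)/(35.585597) = 1.862758
z_1 = 1.862758: f = 4.698919, f' = 18.440398 → z_2 = 1.862758 - (4.698919)/(18.440398) = 1.607942
z_2 = 1.607942: f = 0.727688, f' = 13.020212 → z_3 = 1.607942 - (0.727688)/(13.020212) = 1.552053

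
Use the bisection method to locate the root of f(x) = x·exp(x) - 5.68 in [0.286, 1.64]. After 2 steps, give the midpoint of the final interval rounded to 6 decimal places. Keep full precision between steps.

1.470750

f(0.286000) = -5.299308, f(1.640000) = 2.774478 (opposite signs)
step 1: m = 0.963000, f(m) = -3.157380 < 0 → root in [0.963000, 1.640000]
step 2: m = 1.301500, f(m) = -0.897242 < 0 → root in [1.301500, 1.640000]
Midpoint of [1.301500, 1.640000] = 1.470750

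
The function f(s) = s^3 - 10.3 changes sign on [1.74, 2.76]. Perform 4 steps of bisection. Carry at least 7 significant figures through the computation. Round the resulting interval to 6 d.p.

f(1.740000) = -5.031976, f(2.760000) = 10.724576 (opposite signs)
step 1: m = 2.250000, f(m) = 1.090625 > 0 → root in [1.740000, 2.250000]
step 2: m = 1.995000, f(m) = -2.359850 < 0 → root in [1.995000, 2.250000]
step 3: m = 2.122500, f(m) = -0.738124 < 0 → root in [2.122500, 2.250000]
step 4: m = 2.186250, f(m) = 0.149595 > 0 → root in [2.122500, 2.186250]

[2.122500, 2.186250]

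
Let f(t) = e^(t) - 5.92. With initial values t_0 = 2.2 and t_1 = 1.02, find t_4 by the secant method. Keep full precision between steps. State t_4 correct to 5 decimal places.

f(t_0) = 3.105013, f(t_1) = -3.146805
t_2 = 1.020000 - (-3.146805)·(1.020000 - 2.200000)/(-3.146805 - (3.105013)) = 1.613944; f(t_2) = -0.897419
t_3 = 1.613944 - (-0.897419)·(1.613944 - 1.020000)/(-0.897419 - (-3.146805)) = 1.850905; f(t_3) = 0.445577
t_4 = 1.850905 - (0.445577)·(1.850905 - 1.613944)/(0.445577 - (-0.897419)) = 1.772286; f(t_4) = -0.035708

1.77229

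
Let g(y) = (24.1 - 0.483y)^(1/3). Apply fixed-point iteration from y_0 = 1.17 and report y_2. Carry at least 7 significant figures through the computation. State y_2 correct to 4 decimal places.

2.8321

y_1 = g(1.170000) = 2.865744
y_2 = g(2.865744) = 2.832107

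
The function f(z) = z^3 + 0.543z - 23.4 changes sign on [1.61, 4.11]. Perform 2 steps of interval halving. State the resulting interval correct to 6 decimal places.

f(1.610000) = -18.352489, f(4.110000) = 48.258261 (opposite signs)
step 1: m = 2.860000, f(m) = 1.546636 > 0 → root in [1.610000, 2.860000]
step 2: m = 2.235000, f(m) = -11.022067 < 0 → root in [2.235000, 2.860000]

[2.235000, 2.860000]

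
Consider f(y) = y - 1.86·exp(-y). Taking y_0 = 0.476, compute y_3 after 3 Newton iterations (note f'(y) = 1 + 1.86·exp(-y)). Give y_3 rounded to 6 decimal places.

0.819562

Newton update: y ← y − f(y)/f'(y).
y_0 = 0.476000: f = -0.679550, f' = 2.155550 → y_1 = 0.476000 - (-0.679550)/(2.155550) = 0.791256
y_1 = 0.791256: f = -0.051836, f' = 1.843092 → y_2 = 0.791256 - (-0.051836)/(1.843092) = 0.819380
y_2 = 0.819380: f = -0.000330, f' = 1.819711 → y_3 = 0.819380 - (-0.000330)/(1.819711) = 0.819562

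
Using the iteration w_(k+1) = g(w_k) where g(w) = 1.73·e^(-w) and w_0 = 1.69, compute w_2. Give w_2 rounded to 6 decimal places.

w_1 = g(1.690000) = 0.319219
w_2 = g(0.319219) = 1.257220

1.257220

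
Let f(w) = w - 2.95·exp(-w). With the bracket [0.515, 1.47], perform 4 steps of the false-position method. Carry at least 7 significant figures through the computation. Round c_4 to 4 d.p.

1.0415

f(0.515000) = -1.247627, f(1.470000) = 0.791720
step 1: c = 1.099248, f(c) = 0.116539 > 0 → new bracket [0.515000, 1.099248]
step 2: c = 1.049336, f(c) = 0.016334 > 0 → new bracket [0.515000, 1.049336]
step 3: c = 1.042431, f(c) = 0.002271 > 0 → new bracket [0.515000, 1.042431]
step 4: c = 1.041473, f(c) = 0.000315 > 0 → new bracket [0.515000, 1.041473]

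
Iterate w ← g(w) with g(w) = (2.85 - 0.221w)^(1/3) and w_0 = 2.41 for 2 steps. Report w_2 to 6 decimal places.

w_1 = g(2.410000) = 1.323325
w_2 = g(1.323325) = 1.367543

1.367543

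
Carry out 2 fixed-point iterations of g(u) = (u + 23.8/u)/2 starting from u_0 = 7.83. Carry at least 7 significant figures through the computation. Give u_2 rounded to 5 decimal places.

u_1 = g(7.830000) = 5.434796
u_2 = g(5.434796) = 4.906993

4.90699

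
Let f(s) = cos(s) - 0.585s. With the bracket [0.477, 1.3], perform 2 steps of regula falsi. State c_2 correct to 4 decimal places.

0.9665

f(0.477000) = 0.609331, f(1.300000) = -0.493001
step 1: c = 0.931926, f(c) = 0.051112 > 0 → new bracket [0.931926, 1.300000]
step 2: c = 0.966502, f(c) = 0.002778 > 0 → new bracket [0.966502, 1.300000]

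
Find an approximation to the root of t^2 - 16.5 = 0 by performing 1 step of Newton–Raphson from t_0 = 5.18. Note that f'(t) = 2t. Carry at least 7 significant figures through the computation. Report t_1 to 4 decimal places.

4.1827

t_0 = 5.180000: f = 10.332400, f' = 10.360000 → t_1 = 5.180000 - (10.332400)/(10.360000) = 4.182664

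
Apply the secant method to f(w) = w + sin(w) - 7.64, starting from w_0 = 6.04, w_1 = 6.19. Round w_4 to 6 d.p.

f(w_0) = -1.840795, f(w_1) = -1.543051
w_2 = 6.190000 - (-1.543051)·(6.190000 - 6.040000)/(-1.543051 - (-1.840795)) = 6.967369; f(w_2) = -0.040591
w_3 = 6.967369 - (-0.040591)·(6.967369 - 6.190000)/(-0.040591 - (-1.543051)) = 6.988370; f(w_3) = -0.003455
w_4 = 6.988370 - (-0.003455)·(6.988370 - 6.967369)/(-0.003455 - (-0.040591)) = 6.990324; f(w_4) = -0.000014

6.990324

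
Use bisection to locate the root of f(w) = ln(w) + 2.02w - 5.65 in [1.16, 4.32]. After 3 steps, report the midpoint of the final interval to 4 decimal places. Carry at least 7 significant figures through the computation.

f(1.160000) = -3.158380, f(4.320000) = 4.539655 (opposite signs)
step 1: m = 2.740000, f(m) = 0.892758 > 0 → root in [1.160000, 2.740000]
step 2: m = 1.950000, f(m) = -1.043171 < 0 → root in [1.950000, 2.740000]
step 3: m = 2.345000, f(m) = -0.060815 < 0 → root in [2.345000, 2.740000]
Midpoint of [2.345000, 2.740000] = 2.542500

2.5425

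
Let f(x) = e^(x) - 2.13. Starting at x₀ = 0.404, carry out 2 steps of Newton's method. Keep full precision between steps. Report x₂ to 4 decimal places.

f'(x) = e^(x)
x_0 = 0.404000: f = -0.632196, f' = 1.497804 → x_1 = 0.404000 - (-0.632196)/(1.497804) = 0.826082
x_1 = 0.826082: f = 0.154351, f' = 2.284351 → x_2 = 0.826082 - (0.154351)/(2.284351) = 0.758513

0.7585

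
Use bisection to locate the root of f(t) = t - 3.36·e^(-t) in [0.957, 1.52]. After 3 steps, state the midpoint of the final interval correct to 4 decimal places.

1.1329

f(0.957000) = -0.333385, f(1.520000) = 0.785128 (opposite signs)
step 1: m = 1.238500, f(m) = 0.264709 > 0 → root in [0.957000, 1.238500]
step 2: m = 1.097750, f(m) = -0.023216 < 0 → root in [1.097750, 1.238500]
step 3: m = 1.168125, f(m) = 0.123335 > 0 → root in [1.097750, 1.168125]
Midpoint of [1.097750, 1.168125] = 1.132937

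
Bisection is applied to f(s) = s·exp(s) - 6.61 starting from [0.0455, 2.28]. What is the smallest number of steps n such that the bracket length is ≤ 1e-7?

Initial width b − a = 2.28 − 0.0455 = 2.234500.
After n steps the width is (b−a)/2^n; need (b−a)/2^n ≤ 1e-7.
So n ≥ log₂(2.234500/1e-7) = log₂(22345000.0000) ≈ 24.4134.
Hence n = 25.

25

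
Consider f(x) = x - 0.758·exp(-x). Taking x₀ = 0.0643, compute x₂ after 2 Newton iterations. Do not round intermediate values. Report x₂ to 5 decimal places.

0.47240

f'(x) = 1 + 0.758·exp(-x)
x_0 = 0.064300: f = -0.646495, f' = 1.710795 → x_1 = 0.064300 - (-0.646495)/(1.710795) = 0.442191
x_1 = 0.442191: f = -0.044920, f' = 1.487111 → x_2 = 0.442191 - (-0.044920)/(1.487111) = 0.472397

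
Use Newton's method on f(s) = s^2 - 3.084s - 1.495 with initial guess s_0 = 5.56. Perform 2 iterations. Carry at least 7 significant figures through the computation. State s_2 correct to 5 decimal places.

3.56484

Newton update: s ← s − f(s)/f'(s).
f'(s) = 2s - 3.084
s_0 = 5.560000: f = 12.271560, f' = 8.036000 → s_1 = 5.560000 - (12.271560)/(8.036000) = 4.032927
s_1 = 4.032927: f = 2.331952, f' = 4.981854 → s_2 = 4.032927 - (2.331952)/(4.981854) = 3.564838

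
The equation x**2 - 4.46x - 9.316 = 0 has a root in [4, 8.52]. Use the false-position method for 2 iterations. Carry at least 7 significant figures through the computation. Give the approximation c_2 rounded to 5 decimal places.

5.84371

f(4.000000) = -11.156000, f(8.520000) = 25.275200
step 1: c = 5.384119, f(c) = -4.340433 < 0 → new bracket [5.384119, 8.520000]
step 2: c = 5.843710, f(c) = -1.229999 < 0 → new bracket [5.843710, 8.520000]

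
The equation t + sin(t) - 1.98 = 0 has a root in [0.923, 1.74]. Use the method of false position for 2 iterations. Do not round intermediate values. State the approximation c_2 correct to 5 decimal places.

f(0.923000) = -0.259585, f(1.740000) = 0.745719
step 1: c = 1.133962, f(c) = 0.060057 > 0 → new bracket [0.923000, 1.133962]
step 2: c = 1.094324, f(c) = 0.002943 > 0 → new bracket [0.923000, 1.094324]

1.09432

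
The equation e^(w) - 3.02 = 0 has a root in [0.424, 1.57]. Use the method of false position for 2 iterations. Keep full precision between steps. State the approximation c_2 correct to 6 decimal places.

1.070228

False-position update: c = (a·f(b) − b·f(a))/(f(b) − f(a)); replace the endpoint whose sign matches f(c).
f(0.424000) = -1.491938, f(1.570000) = 1.786648
step 1: c = 0.945493, f(c) = -0.445917 < 0 → new bracket [0.945493, 1.570000]
step 2: c = 1.070228, f(c) = -0.103956 < 0 → new bracket [1.070228, 1.570000]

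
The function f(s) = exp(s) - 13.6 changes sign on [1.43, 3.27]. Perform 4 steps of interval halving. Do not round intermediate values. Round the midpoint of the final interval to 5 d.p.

2.63750

f(1.430000) = -9.421301, f(3.270000) = 12.711339 (opposite signs)
step 1: m = 2.350000, f(m) = -3.114430 < 0 → root in [2.350000, 3.270000]
step 2: m = 2.810000, f(m) = 3.009918 > 0 → root in [2.350000, 2.810000]
step 3: m = 2.580000, f(m) = -0.402862 < 0 → root in [2.580000, 2.810000]
step 4: m = 2.695000, f(m) = 1.205519 > 0 → root in [2.580000, 2.695000]
Midpoint of [2.580000, 2.695000] = 2.637500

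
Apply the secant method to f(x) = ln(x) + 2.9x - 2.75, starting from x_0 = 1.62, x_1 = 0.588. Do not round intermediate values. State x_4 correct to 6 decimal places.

f(x_0) = 2.430426, f(x_1) = -1.575828
x_2 = 0.588000 - (-1.575828)·(0.588000 - 1.620000)/(-1.575828 - (2.430426)) = 0.993929; f(x_2) = 0.126305
x_3 = 0.993929 - (0.126305)·(0.993929 - 0.588000)/(0.126305 - (-1.575828)) = 0.963808; f(x_3) = 0.008178
x_4 = 0.963808 - (0.008178)·(0.963808 - 0.993929)/(0.008178 - (0.126305)) = 0.961722; f(x_4) = -0.000035

0.961722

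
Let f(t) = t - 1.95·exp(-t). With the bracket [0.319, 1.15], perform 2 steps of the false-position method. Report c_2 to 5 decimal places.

0.84569

False-position update: c = (a·f(b) − b·f(a))/(f(b) − f(a)); replace the endpoint whose sign matches f(c).
f(0.319000) = -1.098407, f(1.150000) = 0.532558
step 1: c = 0.878654, f(c) = 0.068738 > 0 → new bracket [0.319000, 0.878654]
step 2: c = 0.845694, f(c) = 0.008638 > 0 → new bracket [0.319000, 0.845694]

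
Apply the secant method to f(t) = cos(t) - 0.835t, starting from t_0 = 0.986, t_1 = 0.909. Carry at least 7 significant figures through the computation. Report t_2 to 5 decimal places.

0.82126

f(t_0) = -0.271280, f(t_1) = -0.144480
t_2 = 0.909000 - (-0.144480)·(0.909000 - 0.986000)/(-0.144480 - (-0.271280)) = 0.821264; f(t_2) = -0.004459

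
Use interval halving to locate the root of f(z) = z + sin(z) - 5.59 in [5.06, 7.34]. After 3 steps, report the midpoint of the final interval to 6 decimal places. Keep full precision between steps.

6.057500

f(5.060000) = -1.470189, f(7.340000) = 2.620794 (opposite signs)
step 1: m = 6.200000, f(m) = 0.526911 > 0 → root in [5.060000, 6.200000]
step 2: m = 5.630000, f(m) = -0.567719 < 0 → root in [5.630000, 6.200000]
step 3: m = 5.915000, f(m) = -0.034923 < 0 → root in [5.915000, 6.200000]
Midpoint of [5.915000, 6.200000] = 6.057500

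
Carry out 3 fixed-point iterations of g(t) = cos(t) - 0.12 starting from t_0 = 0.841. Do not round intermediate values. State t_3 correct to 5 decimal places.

0.62234

t_1 = g(0.841000) = 0.546718
t_2 = g(0.546718) = 0.734235
t_3 = g(0.734235) = 0.622343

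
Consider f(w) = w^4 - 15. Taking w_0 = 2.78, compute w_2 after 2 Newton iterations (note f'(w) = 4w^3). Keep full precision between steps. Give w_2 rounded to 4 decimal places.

2.0197

w_0 = 2.780000: f = 44.728167, f' = 85.939808 → w_1 = 2.780000 - (44.728167)/(85.939808) = 2.259541
w_1 = 2.259541: f = 11.066380, f' = 46.144563 → w_2 = 2.259541 - (11.066380)/(46.144563) = 2.019721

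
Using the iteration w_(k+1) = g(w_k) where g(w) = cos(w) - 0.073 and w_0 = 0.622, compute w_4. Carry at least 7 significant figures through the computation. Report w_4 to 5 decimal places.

w_1 = g(0.622000) = 0.739715
w_2 = g(0.739715) = 0.665661
w_3 = g(0.665661) = 0.713509
w_4 = g(0.713509) = 0.683070

0.68307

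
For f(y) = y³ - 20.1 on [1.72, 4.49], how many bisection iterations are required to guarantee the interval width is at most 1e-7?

Initial width b − a = 4.49 − 1.72 = 2.770000.
After n steps the width is (b−a)/2^n; need (b−a)/2^n ≤ 1e-7.
So n ≥ log₂(2.770000/1e-7) = log₂(27700000.0000) ≈ 24.7234.
Hence n = 25.

25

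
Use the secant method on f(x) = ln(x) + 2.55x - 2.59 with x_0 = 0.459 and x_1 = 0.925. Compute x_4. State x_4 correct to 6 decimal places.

Secant update: x_(k+1) = x_k − f(x_k)·(x_k − x_(k-1))/(f(x_k) − f(x_(k-1))).
f(x_0) = -2.198255, f(x_1) = -0.309212
x_2 = 0.925000 - (-0.309212)·(0.925000 - 0.459000)/(-0.309212 - (-2.198255)) = 1.001278; f(x_2) = -0.035464
x_3 = 1.001278 - (-0.035464)·(1.001278 - 0.925000)/(-0.035464 - (-0.309212)) = 1.011160; f(x_3) = -0.000445
x_4 = 1.011160 - (-0.000445)·(1.011160 - 1.001278)/(-0.000445 - (-0.035464)) = 1.011285; f(x_4) = -0.000001

1.011285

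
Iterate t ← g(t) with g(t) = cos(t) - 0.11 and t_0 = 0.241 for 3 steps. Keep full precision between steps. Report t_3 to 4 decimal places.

t_1 = g(0.241000) = 0.861100
t_2 = g(0.861100) = 0.541604
t_3 = g(0.541604) = 0.746883

0.7469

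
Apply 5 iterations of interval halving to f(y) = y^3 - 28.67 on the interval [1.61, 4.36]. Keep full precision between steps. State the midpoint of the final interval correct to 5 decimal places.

3.02797

f(1.610000) = -24.496719, f(4.360000) = 54.211856 (opposite signs)
step 1: m = 2.985000, f(m) = -2.072978 < 0 → root in [2.985000, 4.360000]
step 2: m = 3.672500, f(m) = 20.861949 > 0 → root in [2.985000, 3.672500]
step 3: m = 3.328750, f(m) = 8.214469 > 0 → root in [2.985000, 3.328750]
step 4: m = 3.156875, f(m) = 2.790974 > 0 → root in [2.985000, 3.156875]
step 5: m = 3.070938, f(m) = 0.290959 > 0 → root in [2.985000, 3.070938]
Midpoint of [2.985000, 3.070938] = 3.027969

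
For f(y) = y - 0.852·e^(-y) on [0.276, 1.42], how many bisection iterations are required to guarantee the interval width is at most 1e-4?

14

Initial width b − a = 1.42 − 0.276 = 1.144000.
After n steps the width is (b−a)/2^n; need (b−a)/2^n ≤ 1e-4.
So n ≥ log₂(1.144000/1e-4) = log₂(11440.0000) ≈ 13.4818.
Hence n = 14.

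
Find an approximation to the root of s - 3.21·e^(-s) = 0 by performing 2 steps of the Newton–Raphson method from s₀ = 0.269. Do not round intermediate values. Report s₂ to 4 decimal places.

f'(s) = 1 + 3.21·e^(-s)
s_0 = 0.269000: f = -2.183900, f' = 3.452900 → s_1 = 0.269000 - (-2.183900)/(3.452900) = 0.901483
s_1 = 0.901483: f = -0.401672, f' = 2.303155 → s_2 = 0.901483 - (-0.401672)/(2.303155) = 1.075884

1.0759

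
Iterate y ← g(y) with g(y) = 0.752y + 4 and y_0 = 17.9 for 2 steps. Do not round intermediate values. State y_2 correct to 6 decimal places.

17.130522

y_1 = g(17.900000) = 17.460800
y_2 = g(17.460800) = 17.130522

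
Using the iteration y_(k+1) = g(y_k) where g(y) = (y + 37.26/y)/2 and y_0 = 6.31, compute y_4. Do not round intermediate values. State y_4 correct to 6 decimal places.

y_1 = g(6.310000) = 6.107456
y_2 = g(6.107456) = 6.104098
y_3 = g(6.104098) = 6.104097
y_4 = g(6.104097) = 6.104097

6.104097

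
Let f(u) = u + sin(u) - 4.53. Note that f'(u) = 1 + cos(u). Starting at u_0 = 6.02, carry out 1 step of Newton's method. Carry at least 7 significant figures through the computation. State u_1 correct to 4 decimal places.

5.3943

u_0 = 6.020000: f = 1.229843, f' = 1.965566 → u_1 = 6.020000 - (1.229843)/(1.965566) = 5.394306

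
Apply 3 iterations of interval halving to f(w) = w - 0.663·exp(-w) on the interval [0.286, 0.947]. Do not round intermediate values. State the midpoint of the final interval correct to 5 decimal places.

f(0.286000) = -0.212087, f(0.947000) = 0.689820 (opposite signs)
step 1: m = 0.616500, f(m) = 0.258592 > 0 → root in [0.286000, 0.616500]
step 2: m = 0.451250, f(m) = 0.029031 > 0 → root in [0.286000, 0.451250]
step 3: m = 0.368625, f(m) = -0.089962 < 0 → root in [0.368625, 0.451250]
Midpoint of [0.368625, 0.451250] = 0.409937

0.40994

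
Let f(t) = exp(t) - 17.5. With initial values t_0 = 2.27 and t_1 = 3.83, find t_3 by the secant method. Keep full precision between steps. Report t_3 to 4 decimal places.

Secant update: t_(k+1) = t_k − f(t_k)·(t_k − t_(k-1))/(f(t_k) − f(t_(k-1))).
f(t_0) = -7.820599, f(t_1) = 28.562538
t_2 = 3.830000 - (28.562538)·(3.830000 - 2.270000)/(28.562538 - (-7.820599)) = 2.605324; f(t_2) = -3.964392
t_3 = 2.605324 - (-3.964392)·(2.605324 - 3.830000)/(-3.964392 - (28.562538)) = 2.754588; f(t_3) = -1.785439

2.7546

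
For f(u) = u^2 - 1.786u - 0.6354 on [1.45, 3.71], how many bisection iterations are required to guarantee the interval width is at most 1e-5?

Initial width b − a = 3.71 − 1.45 = 2.260000.
After n steps the width is (b−a)/2^n; need (b−a)/2^n ≤ 1e-5.
So n ≥ log₂(2.260000/1e-5) = log₂(226000.0000) ≈ 17.7860.
Hence n = 18.

18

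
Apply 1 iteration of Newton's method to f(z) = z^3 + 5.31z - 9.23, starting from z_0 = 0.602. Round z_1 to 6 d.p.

Newton update: z ← z − f(z)/f'(z).
f'(z) = 3z^2 + 5.31
z_0 = 0.602000: f = -5.815213, f' = 6.397212 → z_1 = 0.602000 - (-5.815213)/(6.397212) = 1.511023

1.511023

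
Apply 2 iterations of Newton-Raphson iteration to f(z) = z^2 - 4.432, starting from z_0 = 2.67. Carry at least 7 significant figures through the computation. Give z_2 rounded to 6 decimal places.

2.106056

f'(z) = 2z
z_0 = 2.670000: f = 2.696900, f' = 5.340000 → z_1 = 2.670000 - (2.696900)/(5.340000) = 2.164963
z_1 = 2.164963: f = 0.255063, f' = 4.329925 → z_2 = 2.164963 - (0.255063)/(4.329925) = 2.106056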